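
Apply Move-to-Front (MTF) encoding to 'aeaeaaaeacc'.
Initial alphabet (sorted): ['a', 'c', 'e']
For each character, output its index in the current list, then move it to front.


MTF encoding:
'a': index 0 in ['a', 'c', 'e'] -> ['a', 'c', 'e']
'e': index 2 in ['a', 'c', 'e'] -> ['e', 'a', 'c']
'a': index 1 in ['e', 'a', 'c'] -> ['a', 'e', 'c']
'e': index 1 in ['a', 'e', 'c'] -> ['e', 'a', 'c']
'a': index 1 in ['e', 'a', 'c'] -> ['a', 'e', 'c']
'a': index 0 in ['a', 'e', 'c'] -> ['a', 'e', 'c']
'a': index 0 in ['a', 'e', 'c'] -> ['a', 'e', 'c']
'e': index 1 in ['a', 'e', 'c'] -> ['e', 'a', 'c']
'a': index 1 in ['e', 'a', 'c'] -> ['a', 'e', 'c']
'c': index 2 in ['a', 'e', 'c'] -> ['c', 'a', 'e']
'c': index 0 in ['c', 'a', 'e'] -> ['c', 'a', 'e']


Output: [0, 2, 1, 1, 1, 0, 0, 1, 1, 2, 0]


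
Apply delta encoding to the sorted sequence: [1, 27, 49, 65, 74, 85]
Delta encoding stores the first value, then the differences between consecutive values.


First value: 1
Deltas:
  27 - 1 = 26
  49 - 27 = 22
  65 - 49 = 16
  74 - 65 = 9
  85 - 74 = 11


Delta encoded: [1, 26, 22, 16, 9, 11]


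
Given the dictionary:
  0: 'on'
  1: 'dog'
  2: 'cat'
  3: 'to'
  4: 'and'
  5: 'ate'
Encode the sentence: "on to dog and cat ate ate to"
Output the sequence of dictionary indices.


Look up each word in the dictionary:
  'on' -> 0
  'to' -> 3
  'dog' -> 1
  'and' -> 4
  'cat' -> 2
  'ate' -> 5
  'ate' -> 5
  'to' -> 3

Encoded: [0, 3, 1, 4, 2, 5, 5, 3]


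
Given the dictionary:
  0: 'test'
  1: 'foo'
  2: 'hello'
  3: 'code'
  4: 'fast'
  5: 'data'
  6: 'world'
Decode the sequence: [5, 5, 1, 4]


Look up each index in the dictionary:
  5 -> 'data'
  5 -> 'data'
  1 -> 'foo'
  4 -> 'fast'

Decoded: "data data foo fast"


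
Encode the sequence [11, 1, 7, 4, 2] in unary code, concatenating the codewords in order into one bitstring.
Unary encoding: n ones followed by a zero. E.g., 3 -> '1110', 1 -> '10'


Encode each number as n ones followed by a terminating 0:
  11 -> 111111111110 (12 bits)
  1 -> 10 (2 bits)
  7 -> 11111110 (8 bits)
  4 -> 11110 (5 bits)
  2 -> 110 (3 bits)
Total length = 12 + 2 + 8 + 5 + 3 = 30 bits.

Unary([11, 1, 7, 4, 2]) = 111111111110101111111011110110 (30 bits)


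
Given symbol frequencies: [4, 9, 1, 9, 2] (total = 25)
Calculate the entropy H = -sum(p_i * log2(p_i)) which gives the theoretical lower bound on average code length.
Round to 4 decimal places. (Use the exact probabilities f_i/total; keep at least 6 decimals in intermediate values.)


Per-symbol terms -p_i * log2(p_i) with p_i = f_i/25:
  p = 4/25 = 0.160000: log2(p) = -2.643856, -p*log2(p) = 0.423017
  p = 9/25 = 0.360000: log2(p) = -1.473931, -p*log2(p) = 0.530615
  p = 1/25 = 0.040000: log2(p) = -4.643856, -p*log2(p) = 0.185754
  p = 9/25 = 0.360000: log2(p) = -1.473931, -p*log2(p) = 0.530615
  p = 2/25 = 0.080000: log2(p) = -3.643856, -p*log2(p) = 0.291508
H = 0.423017 + 0.530615 + 0.185754 + 0.530615 + 0.291508 = 1.961509

H = 1.9615 bits/symbol


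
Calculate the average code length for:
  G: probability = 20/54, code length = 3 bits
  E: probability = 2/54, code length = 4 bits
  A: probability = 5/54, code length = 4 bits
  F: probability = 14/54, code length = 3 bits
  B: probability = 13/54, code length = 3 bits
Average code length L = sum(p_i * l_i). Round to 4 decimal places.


Weighted contributions p_i * l_i:
  G: (20/54) * 3 = 60/54
  E: (2/54) * 4 = 8/54
  A: (5/54) * 4 = 20/54
  F: (14/54) * 3 = 42/54
  B: (13/54) * 3 = 39/54
Sum = (60 + 8 + 20 + 42 + 39)/54 = 169/54

L = 169/54 = 3.1296 bits/symbol


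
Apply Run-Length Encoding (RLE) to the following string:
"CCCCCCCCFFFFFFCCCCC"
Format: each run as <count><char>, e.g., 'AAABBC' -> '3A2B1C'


Scanning runs left to right:
  i=0: run of 'C' x 8 -> '8C'
  i=8: run of 'F' x 6 -> '6F'
  i=14: run of 'C' x 5 -> '5C'

RLE = 8C6F5C


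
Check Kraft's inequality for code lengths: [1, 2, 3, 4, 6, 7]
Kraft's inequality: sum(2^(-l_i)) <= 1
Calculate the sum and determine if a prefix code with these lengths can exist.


Sum = 2^(-1) + 2^(-2) + 2^(-3) + 2^(-4) + 2^(-6) + 2^(-7)
    = 0.5 + 0.25 + 0.125 + 0.0625 + 0.015625 + 0.0078125
    = 123/128 = 0.9609375
Since 0.9609375 <= 1, Kraft's inequality IS satisfied.
A prefix code with these lengths CAN exist.

Kraft sum = 0.9609375. Satisfied.


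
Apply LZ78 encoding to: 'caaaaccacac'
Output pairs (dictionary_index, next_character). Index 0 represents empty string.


LZ78 encoding steps:
Dictionary: {0: ''}
Step 1: w='' (idx 0), next='c' -> output (0, 'c'), add 'c' as idx 1
Step 2: w='' (idx 0), next='a' -> output (0, 'a'), add 'a' as idx 2
Step 3: w='a' (idx 2), next='a' -> output (2, 'a'), add 'aa' as idx 3
Step 4: w='a' (idx 2), next='c' -> output (2, 'c'), add 'ac' as idx 4
Step 5: w='c' (idx 1), next='a' -> output (1, 'a'), add 'ca' as idx 5
Step 6: w='ca' (idx 5), next='c' -> output (5, 'c'), add 'cac' as idx 6


Encoded: [(0, 'c'), (0, 'a'), (2, 'a'), (2, 'c'), (1, 'a'), (5, 'c')]


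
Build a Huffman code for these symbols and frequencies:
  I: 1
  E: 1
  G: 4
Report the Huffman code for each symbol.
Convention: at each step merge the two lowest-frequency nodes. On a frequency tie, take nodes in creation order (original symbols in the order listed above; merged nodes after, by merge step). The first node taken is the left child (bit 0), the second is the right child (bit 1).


Huffman tree construction:
Step 1: Merge I(1) + E(1) = 2
Step 2: Merge (I+E)(2) + G(4) = 6
Read each symbol's code off the tree from the root (left child = 0, right child = 1).

Codes:
  I: 00 (length 2)
  E: 01 (length 2)
  G: 1 (length 1)
Average code length: 8/6 = 1.3333 bits/symbol


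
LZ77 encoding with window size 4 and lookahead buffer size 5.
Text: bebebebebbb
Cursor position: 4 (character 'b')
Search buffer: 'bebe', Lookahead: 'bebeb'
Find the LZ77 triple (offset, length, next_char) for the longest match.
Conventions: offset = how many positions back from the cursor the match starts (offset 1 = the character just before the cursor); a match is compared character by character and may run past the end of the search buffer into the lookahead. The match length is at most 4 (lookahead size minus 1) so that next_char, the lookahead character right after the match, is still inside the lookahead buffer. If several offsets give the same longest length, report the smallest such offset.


Try each offset into the search buffer:
  offset=1 (pos 3, char 'e'): match length 0
  offset=2 (pos 2, char 'b'): match length 4
  offset=3 (pos 1, char 'e'): match length 0
  offset=4 (pos 0, char 'b'): match length 4
Longest match has length 4, found at offsets 2, 4; take the smallest, offset 2.
next_char = character at position 4 + 4 = 8 -> 'b'

Best match: offset=2, length=4 (matching 'bebe' starting at position 2)
LZ77 triple: (2, 4, 'b')


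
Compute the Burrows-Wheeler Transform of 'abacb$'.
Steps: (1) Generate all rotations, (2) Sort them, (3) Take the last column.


Rotations (sorted):
  0: $abacb -> last char: b
  1: abacb$ -> last char: $
  2: acb$ab -> last char: b
  3: b$abac -> last char: c
  4: bacb$a -> last char: a
  5: cb$aba -> last char: a


BWT = b$bcaa


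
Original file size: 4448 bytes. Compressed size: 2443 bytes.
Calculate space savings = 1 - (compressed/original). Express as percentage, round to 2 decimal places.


ratio = compressed/original = 2443/4448 = 0.549236
savings = 1 - ratio = 1 - 0.549236 = 0.450764
as a percentage: 0.450764 * 100 = 45.08%

Space savings = 1 - 2443/4448 = 45.08%


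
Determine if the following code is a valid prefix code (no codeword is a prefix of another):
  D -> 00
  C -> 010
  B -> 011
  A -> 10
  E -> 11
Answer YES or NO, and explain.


Checking each pair (does one codeword prefix another?):
  D='00' vs C='010': no prefix
  D='00' vs B='011': no prefix
  D='00' vs A='10': no prefix
  D='00' vs E='11': no prefix
  C='010' vs D='00': no prefix
  C='010' vs B='011': no prefix
  C='010' vs A='10': no prefix
  C='010' vs E='11': no prefix
  B='011' vs D='00': no prefix
  B='011' vs C='010': no prefix
  B='011' vs A='10': no prefix
  B='011' vs E='11': no prefix
  A='10' vs D='00': no prefix
  A='10' vs C='010': no prefix
  A='10' vs B='011': no prefix
  A='10' vs E='11': no prefix
  E='11' vs D='00': no prefix
  E='11' vs C='010': no prefix
  E='11' vs B='011': no prefix
  E='11' vs A='10': no prefix
No violation found over all pairs.

YES -- this is a valid prefix code. No codeword is a prefix of any other codeword.


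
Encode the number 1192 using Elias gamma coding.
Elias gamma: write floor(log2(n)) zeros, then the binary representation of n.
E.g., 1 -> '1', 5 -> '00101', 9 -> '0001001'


num_bits = floor(log2(1192)) + 1 = 11
leading_zeros = num_bits - 1 = 10
binary(1192) = 10010101000

Elias gamma(1192) = '0000000000' + '10010101000' = 000000000010010101000 (21 bits)


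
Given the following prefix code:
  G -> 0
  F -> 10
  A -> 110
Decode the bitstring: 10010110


Decoding step by step:
Bits 10 -> F
Bits 0 -> G
Bits 10 -> F
Bits 110 -> A


Decoded message: FGFA


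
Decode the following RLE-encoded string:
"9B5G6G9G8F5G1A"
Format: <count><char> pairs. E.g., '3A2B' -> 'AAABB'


Expanding each <count><char> pair:
  9B -> 'BBBBBBBBB'
  5G -> 'GGGGG'
  6G -> 'GGGGGG'
  9G -> 'GGGGGGGGG'
  8F -> 'FFFFFFFF'
  5G -> 'GGGGG'
  1A -> 'A'

Decoded = BBBBBBBBBGGGGGGGGGGGGGGGGGGGGFFFFFFFFGGGGGA


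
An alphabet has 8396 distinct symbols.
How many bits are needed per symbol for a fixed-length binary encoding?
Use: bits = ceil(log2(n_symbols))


log2(8396) = 13.0355
Bracket: 2^13 = 8192 < 8396 <= 2^14 = 16384
So ceil(log2(8396)) = 14

bits = ceil(log2(8396)) = ceil(13.0355) = 14 bits


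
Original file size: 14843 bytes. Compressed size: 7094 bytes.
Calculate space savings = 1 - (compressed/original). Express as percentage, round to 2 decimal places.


ratio = compressed/original = 7094/14843 = 0.477936
savings = 1 - ratio = 1 - 0.477936 = 0.522064
as a percentage: 0.522064 * 100 = 52.21%

Space savings = 1 - 7094/14843 = 52.21%


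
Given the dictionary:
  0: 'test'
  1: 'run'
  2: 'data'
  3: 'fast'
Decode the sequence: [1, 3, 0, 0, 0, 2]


Look up each index in the dictionary:
  1 -> 'run'
  3 -> 'fast'
  0 -> 'test'
  0 -> 'test'
  0 -> 'test'
  2 -> 'data'

Decoded: "run fast test test test data"


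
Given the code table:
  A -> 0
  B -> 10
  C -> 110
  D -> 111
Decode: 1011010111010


Decoding:
10 -> B
110 -> C
10 -> B
111 -> D
0 -> A
10 -> B


Result: BCBDAB


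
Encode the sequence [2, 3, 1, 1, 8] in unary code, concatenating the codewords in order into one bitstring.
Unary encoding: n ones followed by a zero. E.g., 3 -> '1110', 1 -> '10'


Encode each number as n ones followed by a terminating 0:
  2 -> 110 (3 bits)
  3 -> 1110 (4 bits)
  1 -> 10 (2 bits)
  1 -> 10 (2 bits)
  8 -> 111111110 (9 bits)
Total length = 3 + 4 + 2 + 2 + 9 = 20 bits.

Unary([2, 3, 1, 1, 8]) = 11011101010111111110 (20 bits)


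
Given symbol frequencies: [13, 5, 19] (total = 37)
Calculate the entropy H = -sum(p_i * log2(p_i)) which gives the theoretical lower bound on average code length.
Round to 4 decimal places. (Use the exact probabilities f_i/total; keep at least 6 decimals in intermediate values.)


Per-symbol terms -p_i * log2(p_i) with p_i = f_i/37:
  p = 13/37 = 0.351351: log2(p) = -1.509014, -p*log2(p) = 0.530194
  p = 5/37 = 0.135135: log2(p) = -2.887525, -p*log2(p) = 0.390206
  p = 19/37 = 0.513514: log2(p) = -0.961526, -p*log2(p) = 0.493757
H = 0.530194 + 0.390206 + 0.493757 = 1.414157

H = 1.4142 bits/symbol


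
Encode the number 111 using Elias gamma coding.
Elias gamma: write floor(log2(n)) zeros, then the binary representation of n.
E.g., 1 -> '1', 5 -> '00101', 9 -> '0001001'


num_bits = floor(log2(111)) + 1 = 7
leading_zeros = num_bits - 1 = 6
binary(111) = 1101111

Elias gamma(111) = '000000' + '1101111' = 0000001101111 (13 bits)


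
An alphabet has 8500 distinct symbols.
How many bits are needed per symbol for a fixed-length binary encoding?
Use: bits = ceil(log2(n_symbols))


log2(8500) = 13.0532
Bracket: 2^13 = 8192 < 8500 <= 2^14 = 16384
So ceil(log2(8500)) = 14

bits = ceil(log2(8500)) = ceil(13.0532) = 14 bits


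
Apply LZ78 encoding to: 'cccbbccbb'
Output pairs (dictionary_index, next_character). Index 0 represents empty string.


LZ78 encoding steps:
Dictionary: {0: ''}
Step 1: w='' (idx 0), next='c' -> output (0, 'c'), add 'c' as idx 1
Step 2: w='c' (idx 1), next='c' -> output (1, 'c'), add 'cc' as idx 2
Step 3: w='' (idx 0), next='b' -> output (0, 'b'), add 'b' as idx 3
Step 4: w='b' (idx 3), next='c' -> output (3, 'c'), add 'bc' as idx 4
Step 5: w='c' (idx 1), next='b' -> output (1, 'b'), add 'cb' as idx 5
Step 6: w='b' (idx 3), end of input -> output (3, '')


Encoded: [(0, 'c'), (1, 'c'), (0, 'b'), (3, 'c'), (1, 'b'), (3, '')]


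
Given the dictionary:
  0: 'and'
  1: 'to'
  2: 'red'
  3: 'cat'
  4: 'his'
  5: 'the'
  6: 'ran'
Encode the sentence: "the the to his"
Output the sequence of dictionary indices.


Look up each word in the dictionary:
  'the' -> 5
  'the' -> 5
  'to' -> 1
  'his' -> 4

Encoded: [5, 5, 1, 4]


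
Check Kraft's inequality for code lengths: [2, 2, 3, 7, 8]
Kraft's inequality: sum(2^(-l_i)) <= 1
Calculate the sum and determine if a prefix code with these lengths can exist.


Sum = 2^(-2) + 2^(-2) + 2^(-3) + 2^(-7) + 2^(-8)
    = 0.25 + 0.25 + 0.125 + 0.0078125 + 0.00390625
    = 163/256 = 0.63671875
Since 0.63671875 <= 1, Kraft's inequality IS satisfied.
A prefix code with these lengths CAN exist.

Kraft sum = 0.63671875. Satisfied.


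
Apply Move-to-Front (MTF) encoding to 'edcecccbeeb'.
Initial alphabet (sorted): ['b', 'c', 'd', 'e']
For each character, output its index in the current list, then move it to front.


MTF encoding:
'e': index 3 in ['b', 'c', 'd', 'e'] -> ['e', 'b', 'c', 'd']
'd': index 3 in ['e', 'b', 'c', 'd'] -> ['d', 'e', 'b', 'c']
'c': index 3 in ['d', 'e', 'b', 'c'] -> ['c', 'd', 'e', 'b']
'e': index 2 in ['c', 'd', 'e', 'b'] -> ['e', 'c', 'd', 'b']
'c': index 1 in ['e', 'c', 'd', 'b'] -> ['c', 'e', 'd', 'b']
'c': index 0 in ['c', 'e', 'd', 'b'] -> ['c', 'e', 'd', 'b']
'c': index 0 in ['c', 'e', 'd', 'b'] -> ['c', 'e', 'd', 'b']
'b': index 3 in ['c', 'e', 'd', 'b'] -> ['b', 'c', 'e', 'd']
'e': index 2 in ['b', 'c', 'e', 'd'] -> ['e', 'b', 'c', 'd']
'e': index 0 in ['e', 'b', 'c', 'd'] -> ['e', 'b', 'c', 'd']
'b': index 1 in ['e', 'b', 'c', 'd'] -> ['b', 'e', 'c', 'd']


Output: [3, 3, 3, 2, 1, 0, 0, 3, 2, 0, 1]


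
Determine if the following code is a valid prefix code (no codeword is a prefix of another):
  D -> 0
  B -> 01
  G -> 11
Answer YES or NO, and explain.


Checking each pair (does one codeword prefix another?):
  D='0' vs B='01': prefix -- VIOLATION

NO -- this is NOT a valid prefix code. D (0) is a prefix of B (01).


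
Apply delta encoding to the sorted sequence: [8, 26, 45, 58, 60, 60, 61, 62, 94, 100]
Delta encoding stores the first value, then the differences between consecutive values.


First value: 8
Deltas:
  26 - 8 = 18
  45 - 26 = 19
  58 - 45 = 13
  60 - 58 = 2
  60 - 60 = 0
  61 - 60 = 1
  62 - 61 = 1
  94 - 62 = 32
  100 - 94 = 6


Delta encoded: [8, 18, 19, 13, 2, 0, 1, 1, 32, 6]


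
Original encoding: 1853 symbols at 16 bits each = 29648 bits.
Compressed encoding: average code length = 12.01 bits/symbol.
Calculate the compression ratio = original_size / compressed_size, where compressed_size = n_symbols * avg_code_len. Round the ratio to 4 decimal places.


original_size = n_symbols * orig_bits = 1853 * 16 = 29648 bits
compressed_size = n_symbols * avg_code_len = 1853 * 12.01 = 22254.53 bits
ratio = original_size / compressed_size = 29648 / 22254.53 = 1.3322

Compression ratio = 1.3322


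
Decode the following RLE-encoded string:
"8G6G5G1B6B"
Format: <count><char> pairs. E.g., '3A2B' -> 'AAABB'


Expanding each <count><char> pair:
  8G -> 'GGGGGGGG'
  6G -> 'GGGGGG'
  5G -> 'GGGGG'
  1B -> 'B'
  6B -> 'BBBBBB'

Decoded = GGGGGGGGGGGGGGGGGGGBBBBBBB


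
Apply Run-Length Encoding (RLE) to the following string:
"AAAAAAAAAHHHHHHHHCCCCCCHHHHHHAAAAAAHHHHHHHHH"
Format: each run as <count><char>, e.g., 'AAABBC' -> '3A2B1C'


Scanning runs left to right:
  i=0: run of 'A' x 9 -> '9A'
  i=9: run of 'H' x 8 -> '8H'
  i=17: run of 'C' x 6 -> '6C'
  i=23: run of 'H' x 6 -> '6H'
  i=29: run of 'A' x 6 -> '6A'
  i=35: run of 'H' x 9 -> '9H'

RLE = 9A8H6C6H6A9H


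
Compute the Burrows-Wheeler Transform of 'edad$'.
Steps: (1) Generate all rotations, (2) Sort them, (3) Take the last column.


Rotations (sorted):
  0: $edad -> last char: d
  1: ad$ed -> last char: d
  2: d$eda -> last char: a
  3: dad$e -> last char: e
  4: edad$ -> last char: $


BWT = ddae$


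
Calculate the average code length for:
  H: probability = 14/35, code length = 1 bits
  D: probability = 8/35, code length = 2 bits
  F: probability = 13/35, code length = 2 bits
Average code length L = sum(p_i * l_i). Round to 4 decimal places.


Weighted contributions p_i * l_i:
  H: (14/35) * 1 = 14/35
  D: (8/35) * 2 = 16/35
  F: (13/35) * 2 = 26/35
Sum = (14 + 16 + 26)/35 = 56/35

L = 56/35 = 1.6000 bits/symbol


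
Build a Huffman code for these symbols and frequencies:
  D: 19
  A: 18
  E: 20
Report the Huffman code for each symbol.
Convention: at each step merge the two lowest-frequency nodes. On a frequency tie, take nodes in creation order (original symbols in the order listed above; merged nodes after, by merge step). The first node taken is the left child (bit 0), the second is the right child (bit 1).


Huffman tree construction:
Step 1: Merge A(18) + D(19) = 37
Step 2: Merge E(20) + (A+D)(37) = 57
Read each symbol's code off the tree from the root (left child = 0, right child = 1).

Codes:
  D: 11 (length 2)
  A: 10 (length 2)
  E: 0 (length 1)
Average code length: 94/57 = 1.6491 bits/symbol


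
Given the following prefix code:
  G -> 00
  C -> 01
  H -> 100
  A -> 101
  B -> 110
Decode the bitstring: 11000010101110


Decoding step by step:
Bits 110 -> B
Bits 00 -> G
Bits 01 -> C
Bits 01 -> C
Bits 01 -> C
Bits 110 -> B


Decoded message: BGCCCB


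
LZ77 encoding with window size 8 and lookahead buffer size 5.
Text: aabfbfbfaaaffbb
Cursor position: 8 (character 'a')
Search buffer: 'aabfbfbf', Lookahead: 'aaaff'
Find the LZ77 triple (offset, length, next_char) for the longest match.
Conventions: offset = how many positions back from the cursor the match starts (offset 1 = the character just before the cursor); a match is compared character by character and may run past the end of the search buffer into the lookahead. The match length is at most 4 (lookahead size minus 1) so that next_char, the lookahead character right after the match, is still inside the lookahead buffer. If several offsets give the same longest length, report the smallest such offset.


Try each offset into the search buffer:
  offset=1 (pos 7, char 'f'): match length 0
  offset=2 (pos 6, char 'b'): match length 0
  offset=3 (pos 5, char 'f'): match length 0
  offset=4 (pos 4, char 'b'): match length 0
  offset=5 (pos 3, char 'f'): match length 0
  offset=6 (pos 2, char 'b'): match length 0
  offset=7 (pos 1, char 'a'): match length 1
  offset=8 (pos 0, char 'a'): match length 2
Longest match has length 2 at offset 8.
next_char = character at position 8 + 2 = 10 -> 'a'

Best match: offset=8, length=2 (matching 'aa' starting at position 0)
LZ77 triple: (8, 2, 'a')


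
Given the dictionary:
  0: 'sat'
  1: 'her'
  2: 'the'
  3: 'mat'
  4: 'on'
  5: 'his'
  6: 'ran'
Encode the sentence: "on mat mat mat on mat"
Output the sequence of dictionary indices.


Look up each word in the dictionary:
  'on' -> 4
  'mat' -> 3
  'mat' -> 3
  'mat' -> 3
  'on' -> 4
  'mat' -> 3

Encoded: [4, 3, 3, 3, 4, 3]


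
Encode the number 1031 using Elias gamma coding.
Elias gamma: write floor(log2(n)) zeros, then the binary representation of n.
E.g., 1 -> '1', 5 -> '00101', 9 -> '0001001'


num_bits = floor(log2(1031)) + 1 = 11
leading_zeros = num_bits - 1 = 10
binary(1031) = 10000000111

Elias gamma(1031) = '0000000000' + '10000000111' = 000000000010000000111 (21 bits)


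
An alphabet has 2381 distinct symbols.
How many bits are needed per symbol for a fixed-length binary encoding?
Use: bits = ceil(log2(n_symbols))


log2(2381) = 11.2174
Bracket: 2^11 = 2048 < 2381 <= 2^12 = 4096
So ceil(log2(2381)) = 12

bits = ceil(log2(2381)) = ceil(11.2174) = 12 bits


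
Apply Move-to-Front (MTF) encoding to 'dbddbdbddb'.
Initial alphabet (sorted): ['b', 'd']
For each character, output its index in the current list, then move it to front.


MTF encoding:
'd': index 1 in ['b', 'd'] -> ['d', 'b']
'b': index 1 in ['d', 'b'] -> ['b', 'd']
'd': index 1 in ['b', 'd'] -> ['d', 'b']
'd': index 0 in ['d', 'b'] -> ['d', 'b']
'b': index 1 in ['d', 'b'] -> ['b', 'd']
'd': index 1 in ['b', 'd'] -> ['d', 'b']
'b': index 1 in ['d', 'b'] -> ['b', 'd']
'd': index 1 in ['b', 'd'] -> ['d', 'b']
'd': index 0 in ['d', 'b'] -> ['d', 'b']
'b': index 1 in ['d', 'b'] -> ['b', 'd']


Output: [1, 1, 1, 0, 1, 1, 1, 1, 0, 1]


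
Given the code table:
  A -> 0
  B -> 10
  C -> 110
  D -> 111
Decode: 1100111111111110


Decoding:
110 -> C
0 -> A
111 -> D
111 -> D
111 -> D
110 -> C


Result: CADDDC


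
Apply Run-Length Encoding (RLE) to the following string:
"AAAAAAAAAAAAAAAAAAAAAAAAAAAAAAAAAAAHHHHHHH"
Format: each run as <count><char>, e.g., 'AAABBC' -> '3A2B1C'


Scanning runs left to right:
  i=0: run of 'A' x 35 -> '35A'
  i=35: run of 'H' x 7 -> '7H'

RLE = 35A7H


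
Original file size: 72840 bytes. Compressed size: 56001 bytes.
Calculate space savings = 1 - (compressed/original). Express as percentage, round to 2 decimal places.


ratio = compressed/original = 56001/72840 = 0.768822
savings = 1 - ratio = 1 - 0.768822 = 0.231178
as a percentage: 0.231178 * 100 = 23.12%

Space savings = 1 - 56001/72840 = 23.12%


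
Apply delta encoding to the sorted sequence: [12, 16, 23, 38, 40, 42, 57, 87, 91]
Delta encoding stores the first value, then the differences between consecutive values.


First value: 12
Deltas:
  16 - 12 = 4
  23 - 16 = 7
  38 - 23 = 15
  40 - 38 = 2
  42 - 40 = 2
  57 - 42 = 15
  87 - 57 = 30
  91 - 87 = 4


Delta encoded: [12, 4, 7, 15, 2, 2, 15, 30, 4]


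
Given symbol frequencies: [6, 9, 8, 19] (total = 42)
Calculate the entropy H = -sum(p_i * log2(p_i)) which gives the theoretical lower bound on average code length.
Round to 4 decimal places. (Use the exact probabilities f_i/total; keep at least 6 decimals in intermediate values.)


Per-symbol terms -p_i * log2(p_i) with p_i = f_i/42:
  p = 6/42 = 0.142857: log2(p) = -2.807355, -p*log2(p) = 0.401051
  p = 9/42 = 0.214286: log2(p) = -2.222392, -p*log2(p) = 0.476227
  p = 8/42 = 0.190476: log2(p) = -2.392317, -p*log2(p) = 0.455680
  p = 19/42 = 0.452381: log2(p) = -1.144390, -p*log2(p) = 0.517700
H = 0.401051 + 0.476227 + 0.455680 + 0.517700 = 1.850658

H = 1.8507 bits/symbol


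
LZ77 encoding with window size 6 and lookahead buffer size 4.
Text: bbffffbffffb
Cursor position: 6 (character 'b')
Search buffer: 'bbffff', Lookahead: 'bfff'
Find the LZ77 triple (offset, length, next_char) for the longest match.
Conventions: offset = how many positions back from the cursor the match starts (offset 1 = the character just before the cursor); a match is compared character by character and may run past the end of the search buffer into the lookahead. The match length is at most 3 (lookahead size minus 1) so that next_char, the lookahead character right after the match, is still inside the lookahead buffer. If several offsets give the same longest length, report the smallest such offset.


Try each offset into the search buffer:
  offset=1 (pos 5, char 'f'): match length 0
  offset=2 (pos 4, char 'f'): match length 0
  offset=3 (pos 3, char 'f'): match length 0
  offset=4 (pos 2, char 'f'): match length 0
  offset=5 (pos 1, char 'b'): match length 3
  offset=6 (pos 0, char 'b'): match length 1
Longest match has length 3 at offset 5.
next_char = character at position 6 + 3 = 9 -> 'f'

Best match: offset=5, length=3 (matching 'bff' starting at position 1)
LZ77 triple: (5, 3, 'f')


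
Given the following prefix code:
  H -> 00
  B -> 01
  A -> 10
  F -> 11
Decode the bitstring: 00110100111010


Decoding step by step:
Bits 00 -> H
Bits 11 -> F
Bits 01 -> B
Bits 00 -> H
Bits 11 -> F
Bits 10 -> A
Bits 10 -> A


Decoded message: HFBHFAA


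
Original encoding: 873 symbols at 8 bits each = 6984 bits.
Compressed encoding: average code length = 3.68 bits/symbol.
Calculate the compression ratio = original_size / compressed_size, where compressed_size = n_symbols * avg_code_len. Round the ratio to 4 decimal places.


original_size = n_symbols * orig_bits = 873 * 8 = 6984 bits
compressed_size = n_symbols * avg_code_len = 873 * 3.68 = 3212.64 bits
ratio = original_size / compressed_size = 6984 / 3212.64 = 2.1739

Compression ratio = 2.1739


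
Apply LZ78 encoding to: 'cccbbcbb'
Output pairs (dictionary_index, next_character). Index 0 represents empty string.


LZ78 encoding steps:
Dictionary: {0: ''}
Step 1: w='' (idx 0), next='c' -> output (0, 'c'), add 'c' as idx 1
Step 2: w='c' (idx 1), next='c' -> output (1, 'c'), add 'cc' as idx 2
Step 3: w='' (idx 0), next='b' -> output (0, 'b'), add 'b' as idx 3
Step 4: w='b' (idx 3), next='c' -> output (3, 'c'), add 'bc' as idx 4
Step 5: w='b' (idx 3), next='b' -> output (3, 'b'), add 'bb' as idx 5


Encoded: [(0, 'c'), (1, 'c'), (0, 'b'), (3, 'c'), (3, 'b')]


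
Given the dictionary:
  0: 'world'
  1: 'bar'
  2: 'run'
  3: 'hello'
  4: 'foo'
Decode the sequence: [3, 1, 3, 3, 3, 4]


Look up each index in the dictionary:
  3 -> 'hello'
  1 -> 'bar'
  3 -> 'hello'
  3 -> 'hello'
  3 -> 'hello'
  4 -> 'foo'

Decoded: "hello bar hello hello hello foo"


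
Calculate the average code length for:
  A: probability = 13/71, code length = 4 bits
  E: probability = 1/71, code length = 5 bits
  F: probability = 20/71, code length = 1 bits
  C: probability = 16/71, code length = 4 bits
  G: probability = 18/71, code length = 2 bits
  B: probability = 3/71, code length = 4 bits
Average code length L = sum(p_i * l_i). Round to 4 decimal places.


Weighted contributions p_i * l_i:
  A: (13/71) * 4 = 52/71
  E: (1/71) * 5 = 5/71
  F: (20/71) * 1 = 20/71
  C: (16/71) * 4 = 64/71
  G: (18/71) * 2 = 36/71
  B: (3/71) * 4 = 12/71
Sum = (52 + 5 + 20 + 64 + 36 + 12)/71 = 189/71

L = 189/71 = 2.6620 bits/symbol


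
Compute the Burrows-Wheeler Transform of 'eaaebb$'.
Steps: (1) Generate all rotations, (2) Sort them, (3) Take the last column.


Rotations (sorted):
  0: $eaaebb -> last char: b
  1: aaebb$e -> last char: e
  2: aebb$ea -> last char: a
  3: b$eaaeb -> last char: b
  4: bb$eaae -> last char: e
  5: eaaebb$ -> last char: $
  6: ebb$eaa -> last char: a


BWT = beabe$a


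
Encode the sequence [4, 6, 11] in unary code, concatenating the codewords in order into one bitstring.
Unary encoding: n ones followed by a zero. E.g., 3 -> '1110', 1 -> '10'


Encode each number as n ones followed by a terminating 0:
  4 -> 11110 (5 bits)
  6 -> 1111110 (7 bits)
  11 -> 111111111110 (12 bits)
Total length = 5 + 7 + 12 = 24 bits.

Unary([4, 6, 11]) = 111101111110111111111110 (24 bits)


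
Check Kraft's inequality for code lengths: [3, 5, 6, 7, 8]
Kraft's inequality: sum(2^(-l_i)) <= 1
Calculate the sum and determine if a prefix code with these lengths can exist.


Sum = 2^(-3) + 2^(-5) + 2^(-6) + 2^(-7) + 2^(-8)
    = 0.125 + 0.03125 + 0.015625 + 0.0078125 + 0.00390625
    = 47/256 = 0.18359375
Since 0.18359375 <= 1, Kraft's inequality IS satisfied.
A prefix code with these lengths CAN exist.

Kraft sum = 0.18359375. Satisfied.


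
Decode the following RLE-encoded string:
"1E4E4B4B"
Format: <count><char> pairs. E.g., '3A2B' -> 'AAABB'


Expanding each <count><char> pair:
  1E -> 'E'
  4E -> 'EEEE'
  4B -> 'BBBB'
  4B -> 'BBBB'

Decoded = EEEEEBBBBBBBB


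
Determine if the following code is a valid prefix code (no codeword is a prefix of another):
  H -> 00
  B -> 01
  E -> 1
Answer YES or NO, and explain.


Checking each pair (does one codeword prefix another?):
  H='00' vs B='01': no prefix
  H='00' vs E='1': no prefix
  B='01' vs H='00': no prefix
  B='01' vs E='1': no prefix
  E='1' vs H='00': no prefix
  E='1' vs B='01': no prefix
No violation found over all pairs.

YES -- this is a valid prefix code. No codeword is a prefix of any other codeword.


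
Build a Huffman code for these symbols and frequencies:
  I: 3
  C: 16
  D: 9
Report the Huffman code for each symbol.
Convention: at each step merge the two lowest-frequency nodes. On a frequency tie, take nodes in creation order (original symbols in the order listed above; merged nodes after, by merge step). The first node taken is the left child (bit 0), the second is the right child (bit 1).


Huffman tree construction:
Step 1: Merge I(3) + D(9) = 12
Step 2: Merge (I+D)(12) + C(16) = 28
Read each symbol's code off the tree from the root (left child = 0, right child = 1).

Codes:
  I: 00 (length 2)
  C: 1 (length 1)
  D: 01 (length 2)
Average code length: 40/28 = 1.4286 bits/symbol


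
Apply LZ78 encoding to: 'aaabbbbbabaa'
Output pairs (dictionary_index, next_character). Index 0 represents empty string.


LZ78 encoding steps:
Dictionary: {0: ''}
Step 1: w='' (idx 0), next='a' -> output (0, 'a'), add 'a' as idx 1
Step 2: w='a' (idx 1), next='a' -> output (1, 'a'), add 'aa' as idx 2
Step 3: w='' (idx 0), next='b' -> output (0, 'b'), add 'b' as idx 3
Step 4: w='b' (idx 3), next='b' -> output (3, 'b'), add 'bb' as idx 4
Step 5: w='bb' (idx 4), next='a' -> output (4, 'a'), add 'bba' as idx 5
Step 6: w='b' (idx 3), next='a' -> output (3, 'a'), add 'ba' as idx 6
Step 7: w='a' (idx 1), end of input -> output (1, '')


Encoded: [(0, 'a'), (1, 'a'), (0, 'b'), (3, 'b'), (4, 'a'), (3, 'a'), (1, '')]


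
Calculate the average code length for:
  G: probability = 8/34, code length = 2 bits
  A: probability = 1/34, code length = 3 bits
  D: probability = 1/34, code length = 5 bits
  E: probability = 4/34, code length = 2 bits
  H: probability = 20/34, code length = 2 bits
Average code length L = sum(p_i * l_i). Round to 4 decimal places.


Weighted contributions p_i * l_i:
  G: (8/34) * 2 = 16/34
  A: (1/34) * 3 = 3/34
  D: (1/34) * 5 = 5/34
  E: (4/34) * 2 = 8/34
  H: (20/34) * 2 = 40/34
Sum = (16 + 3 + 5 + 8 + 40)/34 = 72/34

L = 72/34 = 2.1176 bits/symbol


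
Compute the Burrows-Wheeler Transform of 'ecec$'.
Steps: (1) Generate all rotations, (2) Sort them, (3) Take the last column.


Rotations (sorted):
  0: $ecec -> last char: c
  1: c$ece -> last char: e
  2: cec$e -> last char: e
  3: ec$ec -> last char: c
  4: ecec$ -> last char: $


BWT = ceec$


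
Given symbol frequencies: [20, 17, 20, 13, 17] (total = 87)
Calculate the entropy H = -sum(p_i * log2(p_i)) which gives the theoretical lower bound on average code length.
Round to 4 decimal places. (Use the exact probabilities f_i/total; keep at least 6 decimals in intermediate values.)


Per-symbol terms -p_i * log2(p_i) with p_i = f_i/87:
  p = 20/87 = 0.229885: log2(p) = -2.121015, -p*log2(p) = 0.487590
  p = 17/87 = 0.195402: log2(p) = -2.355481, -p*log2(p) = 0.460266
  p = 20/87 = 0.229885: log2(p) = -2.121015, -p*log2(p) = 0.487590
  p = 13/87 = 0.149425: log2(p) = -2.742504, -p*log2(p) = 0.409799
  p = 17/87 = 0.195402: log2(p) = -2.355481, -p*log2(p) = 0.460266
H = 0.487590 + 0.460266 + 0.487590 + 0.409799 + 0.460266 = 2.305511

H = 2.3055 bits/symbol


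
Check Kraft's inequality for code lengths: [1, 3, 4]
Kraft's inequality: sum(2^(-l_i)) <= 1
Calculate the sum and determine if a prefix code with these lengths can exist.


Sum = 2^(-1) + 2^(-3) + 2^(-4)
    = 0.5 + 0.125 + 0.0625
    = 11/16 = 0.6875
Since 0.6875 <= 1, Kraft's inequality IS satisfied.
A prefix code with these lengths CAN exist.

Kraft sum = 0.6875. Satisfied.


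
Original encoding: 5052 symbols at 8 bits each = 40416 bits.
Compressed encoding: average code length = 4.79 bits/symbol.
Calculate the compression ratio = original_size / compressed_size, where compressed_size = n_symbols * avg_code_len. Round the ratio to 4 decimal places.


original_size = n_symbols * orig_bits = 5052 * 8 = 40416 bits
compressed_size = n_symbols * avg_code_len = 5052 * 4.79 = 24199.08 bits
ratio = original_size / compressed_size = 40416 / 24199.08 = 1.6701

Compression ratio = 1.6701


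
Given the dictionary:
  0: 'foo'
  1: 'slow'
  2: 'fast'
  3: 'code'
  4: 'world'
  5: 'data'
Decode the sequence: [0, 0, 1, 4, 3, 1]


Look up each index in the dictionary:
  0 -> 'foo'
  0 -> 'foo'
  1 -> 'slow'
  4 -> 'world'
  3 -> 'code'
  1 -> 'slow'

Decoded: "foo foo slow world code slow"


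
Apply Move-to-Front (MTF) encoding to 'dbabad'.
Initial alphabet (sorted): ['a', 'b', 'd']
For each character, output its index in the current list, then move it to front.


MTF encoding:
'd': index 2 in ['a', 'b', 'd'] -> ['d', 'a', 'b']
'b': index 2 in ['d', 'a', 'b'] -> ['b', 'd', 'a']
'a': index 2 in ['b', 'd', 'a'] -> ['a', 'b', 'd']
'b': index 1 in ['a', 'b', 'd'] -> ['b', 'a', 'd']
'a': index 1 in ['b', 'a', 'd'] -> ['a', 'b', 'd']
'd': index 2 in ['a', 'b', 'd'] -> ['d', 'a', 'b']


Output: [2, 2, 2, 1, 1, 2]


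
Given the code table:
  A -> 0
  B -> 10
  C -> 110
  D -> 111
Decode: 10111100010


Decoding:
10 -> B
111 -> D
10 -> B
0 -> A
0 -> A
10 -> B


Result: BDBAAB


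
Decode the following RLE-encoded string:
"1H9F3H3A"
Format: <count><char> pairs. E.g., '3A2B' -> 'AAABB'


Expanding each <count><char> pair:
  1H -> 'H'
  9F -> 'FFFFFFFFF'
  3H -> 'HHH'
  3A -> 'AAA'

Decoded = HFFFFFFFFFHHHAAA


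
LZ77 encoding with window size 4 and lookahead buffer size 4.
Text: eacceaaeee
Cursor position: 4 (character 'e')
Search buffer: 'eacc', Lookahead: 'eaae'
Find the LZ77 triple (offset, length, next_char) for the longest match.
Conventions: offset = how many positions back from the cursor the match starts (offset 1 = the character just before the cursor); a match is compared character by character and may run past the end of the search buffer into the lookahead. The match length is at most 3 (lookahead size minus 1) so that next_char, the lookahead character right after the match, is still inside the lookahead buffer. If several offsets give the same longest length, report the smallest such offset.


Try each offset into the search buffer:
  offset=1 (pos 3, char 'c'): match length 0
  offset=2 (pos 2, char 'c'): match length 0
  offset=3 (pos 1, char 'a'): match length 0
  offset=4 (pos 0, char 'e'): match length 2
Longest match has length 2 at offset 4.
next_char = character at position 4 + 2 = 6 -> 'a'

Best match: offset=4, length=2 (matching 'ea' starting at position 0)
LZ77 triple: (4, 2, 'a')


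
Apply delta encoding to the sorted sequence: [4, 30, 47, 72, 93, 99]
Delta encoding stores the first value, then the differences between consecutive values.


First value: 4
Deltas:
  30 - 4 = 26
  47 - 30 = 17
  72 - 47 = 25
  93 - 72 = 21
  99 - 93 = 6


Delta encoded: [4, 26, 17, 25, 21, 6]


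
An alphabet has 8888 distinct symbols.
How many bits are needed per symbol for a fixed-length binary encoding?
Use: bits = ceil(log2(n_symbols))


log2(8888) = 13.1176
Bracket: 2^13 = 8192 < 8888 <= 2^14 = 16384
So ceil(log2(8888)) = 14

bits = ceil(log2(8888)) = ceil(13.1176) = 14 bits


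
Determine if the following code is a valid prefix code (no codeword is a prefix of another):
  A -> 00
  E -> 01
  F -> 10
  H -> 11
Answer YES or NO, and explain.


Checking each pair (does one codeword prefix another?):
  A='00' vs E='01': no prefix
  A='00' vs F='10': no prefix
  A='00' vs H='11': no prefix
  E='01' vs A='00': no prefix
  E='01' vs F='10': no prefix
  E='01' vs H='11': no prefix
  F='10' vs A='00': no prefix
  F='10' vs E='01': no prefix
  F='10' vs H='11': no prefix
  H='11' vs A='00': no prefix
  H='11' vs E='01': no prefix
  H='11' vs F='10': no prefix
No violation found over all pairs.

YES -- this is a valid prefix code. No codeword is a prefix of any other codeword.


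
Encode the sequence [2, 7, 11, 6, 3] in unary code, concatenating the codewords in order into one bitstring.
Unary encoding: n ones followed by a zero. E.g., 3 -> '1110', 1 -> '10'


Encode each number as n ones followed by a terminating 0:
  2 -> 110 (3 bits)
  7 -> 11111110 (8 bits)
  11 -> 111111111110 (12 bits)
  6 -> 1111110 (7 bits)
  3 -> 1110 (4 bits)
Total length = 3 + 8 + 12 + 7 + 4 = 34 bits.

Unary([2, 7, 11, 6, 3]) = 1101111111011111111111011111101110 (34 bits)


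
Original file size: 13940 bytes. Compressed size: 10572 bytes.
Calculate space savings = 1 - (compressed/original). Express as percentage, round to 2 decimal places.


ratio = compressed/original = 10572/13940 = 0.758393
savings = 1 - ratio = 1 - 0.758393 = 0.241607
as a percentage: 0.241607 * 100 = 24.16%

Space savings = 1 - 10572/13940 = 24.16%


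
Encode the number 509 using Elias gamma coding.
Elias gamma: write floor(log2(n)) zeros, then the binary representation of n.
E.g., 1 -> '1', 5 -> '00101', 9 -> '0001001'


num_bits = floor(log2(509)) + 1 = 9
leading_zeros = num_bits - 1 = 8
binary(509) = 111111101

Elias gamma(509) = '00000000' + '111111101' = 00000000111111101 (17 bits)


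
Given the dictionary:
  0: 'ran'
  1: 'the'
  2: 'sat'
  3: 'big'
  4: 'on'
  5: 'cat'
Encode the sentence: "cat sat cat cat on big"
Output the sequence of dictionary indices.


Look up each word in the dictionary:
  'cat' -> 5
  'sat' -> 2
  'cat' -> 5
  'cat' -> 5
  'on' -> 4
  'big' -> 3

Encoded: [5, 2, 5, 5, 4, 3]


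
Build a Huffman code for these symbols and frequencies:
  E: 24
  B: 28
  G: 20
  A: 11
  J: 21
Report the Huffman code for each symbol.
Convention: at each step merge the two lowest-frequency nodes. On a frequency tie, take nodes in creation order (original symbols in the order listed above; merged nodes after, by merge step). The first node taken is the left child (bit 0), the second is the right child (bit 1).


Huffman tree construction:
Step 1: Merge A(11) + G(20) = 31
Step 2: Merge J(21) + E(24) = 45
Step 3: Merge B(28) + (A+G)(31) = 59
Step 4: Merge (J+E)(45) + (B+(A+G))(59) = 104
Read each symbol's code off the tree from the root (left child = 0, right child = 1).

Codes:
  E: 01 (length 2)
  B: 10 (length 2)
  G: 111 (length 3)
  A: 110 (length 3)
  J: 00 (length 2)
Average code length: 239/104 = 2.2981 bits/symbol


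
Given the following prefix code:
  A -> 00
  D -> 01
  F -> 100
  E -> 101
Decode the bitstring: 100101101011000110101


Decoding step by step:
Bits 100 -> F
Bits 101 -> E
Bits 101 -> E
Bits 01 -> D
Bits 100 -> F
Bits 01 -> D
Bits 101 -> E
Bits 01 -> D


Decoded message: FEEDFDED


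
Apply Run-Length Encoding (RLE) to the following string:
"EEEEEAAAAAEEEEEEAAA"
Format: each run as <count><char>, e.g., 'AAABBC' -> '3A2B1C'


Scanning runs left to right:
  i=0: run of 'E' x 5 -> '5E'
  i=5: run of 'A' x 5 -> '5A'
  i=10: run of 'E' x 6 -> '6E'
  i=16: run of 'A' x 3 -> '3A'

RLE = 5E5A6E3A


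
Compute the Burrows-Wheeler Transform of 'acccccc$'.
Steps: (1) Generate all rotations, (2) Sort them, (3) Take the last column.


Rotations (sorted):
  0: $acccccc -> last char: c
  1: acccccc$ -> last char: $
  2: c$accccc -> last char: c
  3: cc$acccc -> last char: c
  4: ccc$accc -> last char: c
  5: cccc$acc -> last char: c
  6: ccccc$ac -> last char: c
  7: cccccc$a -> last char: a


BWT = c$ccccca


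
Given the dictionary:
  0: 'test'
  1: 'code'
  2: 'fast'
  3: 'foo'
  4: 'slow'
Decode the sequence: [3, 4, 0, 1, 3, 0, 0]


Look up each index in the dictionary:
  3 -> 'foo'
  4 -> 'slow'
  0 -> 'test'
  1 -> 'code'
  3 -> 'foo'
  0 -> 'test'
  0 -> 'test'

Decoded: "foo slow test code foo test test"


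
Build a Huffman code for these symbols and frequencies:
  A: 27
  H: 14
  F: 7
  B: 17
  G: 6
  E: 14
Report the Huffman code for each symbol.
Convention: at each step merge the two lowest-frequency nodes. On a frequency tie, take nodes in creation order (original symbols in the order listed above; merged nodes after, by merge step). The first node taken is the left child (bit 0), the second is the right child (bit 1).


Huffman tree construction:
Step 1: Merge G(6) + F(7) = 13
Step 2: Merge (G+F)(13) + H(14) = 27
Step 3: Merge E(14) + B(17) = 31
Step 4: Merge A(27) + ((G+F)+H)(27) = 54
Step 5: Merge (E+B)(31) + (A+((G+F)+H))(54) = 85
Read each symbol's code off the tree from the root (left child = 0, right child = 1).

Codes:
  A: 10 (length 2)
  H: 111 (length 3)
  F: 1101 (length 4)
  B: 01 (length 2)
  G: 1100 (length 4)
  E: 00 (length 2)
Average code length: 210/85 = 2.4706 bits/symbol
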